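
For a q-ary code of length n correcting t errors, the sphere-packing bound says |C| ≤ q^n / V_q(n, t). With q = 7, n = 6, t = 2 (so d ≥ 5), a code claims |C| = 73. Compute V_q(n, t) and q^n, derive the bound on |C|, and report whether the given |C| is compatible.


V_q(n, t) = 577, q^n = 117649, Hamming bound = 203, |C| = 73 ≤ bound (satisfied).

Step 1: Compute V_q(n, t) = Σ_{j=0}^2 C(n, j) (q−1)^j.
  j = 0: C(6,0)·(6)^0 = 1·1 = 1.
  j = 1: C(6,1)·(6)^1 = 6·6 = 36.
  j = 2: C(6,2)·(6)^2 = 15·36 = 540.
  V_q(n, t) = 1 + 36 + 540 = 577.
Step 2: q^n = 7^6 = 117649.
Step 3: Hamming bound ⌊q^n / V_q(n,t)⌋ = ⌊117649/577⌋ = 203.
Step 4: Compare |C| = 73 to 203: satisfied.
The claimed |C| lies below the Hamming bound.


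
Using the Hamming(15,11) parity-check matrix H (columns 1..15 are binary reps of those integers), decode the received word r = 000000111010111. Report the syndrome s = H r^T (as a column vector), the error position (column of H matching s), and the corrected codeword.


s = (0, 0, 0, 1)^T, error position = 1, corrected codeword c = 100000111010111

Compute s = H r^T mod 2 one row at a time:
  s_1 = 1 + 1 + 0 + 1 + 0 + 1 + 1 + 1 = 6 ≡ 0 (mod 2).
  s_2 = 0 + 0 + 0 + 1 + 0 + 1 + 1 + 1 = 4 ≡ 0 (mod 2).
  s_3 = 0 + 0 + 0 + 1 + 0 + 1 + 1 + 1 = 4 ≡ 0 (mod 2).
  s_4 = 0 + 0 + 0 + 1 + 1 + 1 + 1 + 1 = 5 ≡ 1 (mod 2).
s = (0, 0, 0, 1)^T — this equals column 1 of H (binary 0001), so error is at position 1.
Correct: flip bit 1 of r = 000000111010111 to get c = 100000111010111.


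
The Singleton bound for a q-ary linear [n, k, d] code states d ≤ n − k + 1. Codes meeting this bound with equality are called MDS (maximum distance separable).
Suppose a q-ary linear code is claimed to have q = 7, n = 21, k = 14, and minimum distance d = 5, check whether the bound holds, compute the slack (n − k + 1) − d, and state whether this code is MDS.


Singleton RHS = n − k + 1 = 8, slack = 3, bound satisfied, not MDS.

Singleton bound: d ≤ n − k + 1.
Here n = 21, k = 14, so n − k + 1 = 8.
Given d = 5, check d ≤ 8: YES.
Slack = (n − k + 1) − d = 3.
The code is NOT MDS (slack = 3 > 0).
Description: the claimed parameters are [21, 14, 5]_7; such a code would be non-MDS.


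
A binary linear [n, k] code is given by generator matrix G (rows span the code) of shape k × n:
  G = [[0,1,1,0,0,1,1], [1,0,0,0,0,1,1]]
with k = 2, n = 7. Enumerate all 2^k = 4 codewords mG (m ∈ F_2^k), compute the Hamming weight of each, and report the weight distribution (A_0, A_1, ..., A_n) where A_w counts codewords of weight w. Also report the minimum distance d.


Weight distribution: A_0 = 1, A_3 = 2, A_4 = 1. Minimum distance d = 3.

Enumerate all 2^2 = 4 messages m ∈ F_2^2.
For each, compute codeword c = mG in F_2^7, then tally its weight.
  m = 00 → c = 0000000, weight = 0.
  m = 10 → c = 0110011, weight = 4.
  m = 01 → c = 1000011, weight = 3.
  m = 11 → c = 1110000, weight = 3.
Tally weights:
  weight 0: 1 codewords.
  weight 3: 2 codewords.
  weight 4: 1 codewords.
Minimum distance d = smallest w > 0 with A_w > 0 = 3.
Sanity: Σ A_w = 4 = 2^2 = 4 ✓.


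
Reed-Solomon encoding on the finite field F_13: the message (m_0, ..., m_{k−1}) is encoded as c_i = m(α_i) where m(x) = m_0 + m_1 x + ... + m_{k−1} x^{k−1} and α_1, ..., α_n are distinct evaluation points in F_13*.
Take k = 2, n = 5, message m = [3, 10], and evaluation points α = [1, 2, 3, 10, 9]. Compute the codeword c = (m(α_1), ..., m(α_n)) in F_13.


c = [0, 10, 7, 12, 2]

Message polynomial: m(x) = 3 + 10·x (mod 13).
For each evaluation point α_i, compute m(α_i) mod 13:
  α_1 = 1: Horner steps 10 → 0, so m(1) = 0.
  α_2 = 2: Horner steps 10 → 10, so m(2) = 10.
  α_3 = 3: Horner steps 10 → 7, so m(3) = 7.
  α_4 = 10: Horner steps 10 → 12, so m(10) = 12.
  α_5 = 9: Horner steps 10 → 2, so m(9) = 2.
Codeword c = [0, 10, 7, 12, 2] ∈ F_13^5.


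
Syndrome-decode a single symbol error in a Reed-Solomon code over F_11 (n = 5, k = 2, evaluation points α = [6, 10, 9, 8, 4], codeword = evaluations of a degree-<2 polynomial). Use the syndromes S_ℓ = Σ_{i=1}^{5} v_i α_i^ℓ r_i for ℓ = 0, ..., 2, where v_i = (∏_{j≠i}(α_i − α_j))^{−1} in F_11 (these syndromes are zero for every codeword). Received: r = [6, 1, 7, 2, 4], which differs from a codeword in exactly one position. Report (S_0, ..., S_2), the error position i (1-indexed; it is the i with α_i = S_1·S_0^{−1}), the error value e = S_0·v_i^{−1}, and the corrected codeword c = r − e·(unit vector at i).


S = (2, 1, 6), error at position 1, error magnitude e = 3, c = [3, 1, 7, 2, 4].

Step 1: column multipliers v_i = (∏_{j≠i}(α_i − α_j))^{−1} mod 11.
  i = 1 (α = 6): (6−10)(6−9)(6−8)(6−4) = (−4)·(−3)·(−2)·2 = −48 ≡ 7, so v_1 = 7^{−1} = 8 (mod 11).
  i = 2 (α = 10): (10−6)(10−9)(10−8)(10−4) = 4·1·2·6 = 48 ≡ 4, so v_2 = 4^{−1} = 3 (mod 11).
  i = 3 (α = 9): (9−6)(9−10)(9−8)(9−4) = 3·(−1)·1·5 = −15 ≡ 7, so v_3 = 7^{−1} = 8 (mod 11).
  i = 4 (α = 8): (8−6)(8−10)(8−9)(8−4) = 2·(−2)·(−1)·4 = 16 ≡ 5, so v_4 = 5^{−1} = 9 (mod 11).
  i = 5 (α = 4): (4−6)(4−10)(4−9)(4−8) = (−2)·(−6)·(−5)·(−4) = 240 ≡ 9, so v_5 = 9^{−1} = 5 (mod 11).
  v = [8, 3, 8, 9, 5].
Step 2: syndromes of r = [6, 1, 7, 2, 4] (all sums mod 11).
  S_0 = Σ v_i r_i = 8·6 + 3·1 + 8·7 + 9·2 + 5·4 = 145 ≡ 2.
  S_1 = Σ v_i α_i r_i = 8·6·6 + 3·10·1 + 8·9·7 + 9·8·2 + 5·4·4 = 1046 ≡ 1.
  α_i^2 mod 11 = [3, 1, 4, 9, 5].
  S_2 = Σ v_i α_i^2 r_i = 8·3·6 + 3·1·1 + 8·4·7 + 9·9·2 + 5·5·4 = 633 ≡ 6.
  S = (2, 1, 6) ≠ 0, so r is not a codeword (an error is present).
Step 3: locate the error. For a single error e at position i, S_ℓ = v_i·e·α_i^ℓ, so α_err = S_1/S_0.
  S_0^{−1} = 2^{−1} = 6 (mod 11), so α_err = 1·6 = 6 ≡ 6 = α_1. Error position i = 1.
  Consistency check: S_2/S_1 = 6·1 = 6 ≡ 6 = α_err ✓ (single-error assumption holds).
Step 4: error magnitude e = S_0/v_1 = S_0·∏_{j≠1}(α_1 − α_j) = 2·7 = 14 ≡ 3 (mod 11).
Step 5: correct position 1: c_1 = r_1 − e = 6 − 3 ≡ 3 (mod 11). Hence c = [3, 1, 7, 2, 4].
  Check: interpolating c through the α_i gives m(x) = 6 + 5·x (degree < 2) with m(α_i) = c_i for every i, so c is indeed a codeword.


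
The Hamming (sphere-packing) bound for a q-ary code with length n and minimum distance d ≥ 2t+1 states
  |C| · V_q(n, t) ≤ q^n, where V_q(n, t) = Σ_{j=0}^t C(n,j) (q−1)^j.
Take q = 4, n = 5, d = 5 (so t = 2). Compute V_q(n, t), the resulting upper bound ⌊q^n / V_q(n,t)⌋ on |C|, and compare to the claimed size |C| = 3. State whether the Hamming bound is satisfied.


V_q(n, t) = 106, q^n = 1024, Hamming bound = 9, |C| = 3 ≤ bound (satisfied).

Step 1: Compute V_q(n, t) = Σ_{j=0}^2 C(n, j) (q−1)^j.
  j = 0: C(5,0)·(3)^0 = 1·1 = 1.
  j = 1: C(5,1)·(3)^1 = 5·3 = 15.
  j = 2: C(5,2)·(3)^2 = 10·9 = 90.
  V_q(n, t) = 1 + 15 + 90 = 106.
Step 2: q^n = 4^5 = 1024.
Step 3: Hamming bound ⌊q^n / V_q(n,t)⌋ = ⌊1024/106⌋ = 9.
Step 4: Compare |C| = 3 to 9: satisfied.
The claimed |C| lies below the Hamming bound.


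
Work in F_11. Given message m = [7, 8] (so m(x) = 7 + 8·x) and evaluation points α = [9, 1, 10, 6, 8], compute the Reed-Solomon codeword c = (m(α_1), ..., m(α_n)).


c = [2, 4, 10, 0, 5]

Message polynomial: m(x) = 7 + 8·x (mod 11).
For each evaluation point α_i, compute m(α_i) mod 11:
  α_1 = 9: Horner steps 8 → 2, so m(9) = 2.
  α_2 = 1: Horner steps 8 → 4, so m(1) = 4.
  α_3 = 10: Horner steps 8 → 10, so m(10) = 10.
  α_4 = 6: Horner steps 8 → 0, so m(6) = 0.
  α_5 = 8: Horner steps 8 → 5, so m(8) = 5.
Codeword c = [2, 4, 10, 0, 5] ∈ F_11^5.


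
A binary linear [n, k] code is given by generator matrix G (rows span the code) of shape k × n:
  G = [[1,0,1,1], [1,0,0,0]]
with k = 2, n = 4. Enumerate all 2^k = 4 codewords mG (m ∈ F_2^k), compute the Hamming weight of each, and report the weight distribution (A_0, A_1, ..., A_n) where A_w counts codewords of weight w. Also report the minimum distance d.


Weight distribution: A_0 = 1, A_1 = 1, A_2 = 1, A_3 = 1. Minimum distance d = 1.

Enumerate all 2^2 = 4 messages m ∈ F_2^2.
For each, compute codeword c = mG in F_2^4, then tally its weight.
  m = 00 → c = 0000, weight = 0.
  m = 10 → c = 1011, weight = 3.
  m = 01 → c = 1000, weight = 1.
  m = 11 → c = 0011, weight = 2.
Tally weights:
  weight 0: 1 codewords.
  weight 1: 1 codewords.
  weight 2: 1 codewords.
  weight 3: 1 codewords.
Minimum distance d = smallest w > 0 with A_w > 0 = 1.
Sanity: Σ A_w = 4 = 2^2 = 4 ✓.


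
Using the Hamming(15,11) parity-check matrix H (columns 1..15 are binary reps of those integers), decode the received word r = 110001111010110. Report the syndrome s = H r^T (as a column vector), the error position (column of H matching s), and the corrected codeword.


s = (1, 0, 1, 1)^T, error position = 11, corrected codeword c = 110001111000110

Compute s = H r^T mod 2 one row at a time:
  s_1 = 1 + 1 + 0 + 1 + 0 + 1 + 1 + 0 = 5 ≡ 1 (mod 2).
  s_2 = 0 + 0 + 1 + 1 + 0 + 1 + 1 + 0 = 4 ≡ 0 (mod 2).
  s_3 = 1 + 0 + 1 + 1 + 0 + 1 + 1 + 0 = 5 ≡ 1 (mod 2).
  s_4 = 1 + 0 + 0 + 1 + 1 + 1 + 1 + 0 = 5 ≡ 1 (mod 2).
s = (1, 0, 1, 1)^T — this equals column 11 of H (binary 1011), so error is at position 11.
Correct: flip bit 11 of r = 110001111010110 to get c = 110001111000110.


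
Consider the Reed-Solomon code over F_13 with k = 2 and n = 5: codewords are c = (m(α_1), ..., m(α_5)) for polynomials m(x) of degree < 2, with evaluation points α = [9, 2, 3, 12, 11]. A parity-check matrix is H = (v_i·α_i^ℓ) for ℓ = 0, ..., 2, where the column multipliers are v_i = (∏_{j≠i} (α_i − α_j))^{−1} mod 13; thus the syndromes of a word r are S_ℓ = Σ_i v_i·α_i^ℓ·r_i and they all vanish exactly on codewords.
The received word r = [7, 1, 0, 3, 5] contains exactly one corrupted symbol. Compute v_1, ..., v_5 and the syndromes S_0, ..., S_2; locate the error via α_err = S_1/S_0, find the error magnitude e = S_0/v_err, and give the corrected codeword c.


S = (9, 4, 9), error at position 4, error magnitude e = 12, c = [7, 1, 0, 4, 5].

Step 1: column multipliers v_i = (∏_{j≠i}(α_i − α_j))^{−1} mod 13.
  i = 1 (α = 9): (9−2)(9−3)(9−12)(9−11) = 7·6·(−3)·(−2) = 252 ≡ 5, so v_1 = 5^{−1} = 8 (mod 13).
  i = 2 (α = 2): (2−9)(2−3)(2−12)(2−11) = (−7)·(−1)·(−10)·(−9) = 630 ≡ 6, so v_2 = 6^{−1} = 11 (mod 13).
  i = 3 (α = 3): (3−9)(3−2)(3−12)(3−11) = (−6)·1·(−9)·(−8) = −432 ≡ 10, so v_3 = 10^{−1} = 4 (mod 13).
  i = 4 (α = 12): (12−9)(12−2)(12−3)(12−11) = 3·10·9·1 = 270 ≡ 10, so v_4 = 10^{−1} = 4 (mod 13).
  i = 5 (α = 11): (11−9)(11−2)(11−3)(11−12) = 2·9·8·(−1) = −144 ≡ 12, so v_5 = 12^{−1} = 12 (mod 13).
  v = [8, 11, 4, 4, 12].
Step 2: syndromes of r = [7, 1, 0, 3, 5] (all sums mod 13).
  S_0 = Σ v_i r_i = 8·7 + 11·1 + 4·0 + 4·3 + 12·5 = 139 ≡ 9.
  S_1 = Σ v_i α_i r_i = 8·9·7 + 11·2·1 + 4·3·0 + 4·12·3 + 12·11·5 = 1330 ≡ 4.
  α_i^2 mod 13 = [3, 4, 9, 1, 4].
  S_2 = Σ v_i α_i^2 r_i = 8·3·7 + 11·4·1 + 4·9·0 + 4·1·3 + 12·4·5 = 464 ≡ 9.
  S = (9, 4, 9) ≠ 0, so r is not a codeword (an error is present).
Step 3: locate the error. For a single error e at position i, S_ℓ = v_i·e·α_i^ℓ, so α_err = S_1/S_0.
  S_0^{−1} = 9^{−1} = 3 (mod 13), so α_err = 4·3 = 12 ≡ 12 = α_4. Error position i = 4.
  Consistency check: S_2/S_1 = 9·10 = 90 ≡ 12 = α_err ✓ (single-error assumption holds).
Step 4: error magnitude e = S_0/v_4 = S_0·∏_{j≠4}(α_4 − α_j) = 9·10 = 90 ≡ 12 (mod 13).
Step 5: correct position 4: c_4 = r_4 − e = 3 − 12 ≡ 4 (mod 13). Hence c = [7, 1, 0, 4, 5].
  Check: interpolating c through the α_i gives m(x) = 3 + 12·x (degree < 2) with m(α_i) = c_i for every i, so c is indeed a codeword.


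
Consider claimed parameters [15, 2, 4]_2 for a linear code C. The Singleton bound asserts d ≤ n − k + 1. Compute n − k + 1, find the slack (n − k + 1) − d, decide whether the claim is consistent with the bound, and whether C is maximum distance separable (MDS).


Singleton RHS = n − k + 1 = 14, slack = 10, bound satisfied, not MDS.

Singleton bound: d ≤ n − k + 1.
Here n = 15, k = 2, so n − k + 1 = 14.
Given d = 4, check d ≤ 14: YES.
Slack = (n − k + 1) − d = 10.
The code is NOT MDS (slack = 10 > 0).
Description: the claimed parameters are [15, 2, 4]_2; such a code would be non-MDS.


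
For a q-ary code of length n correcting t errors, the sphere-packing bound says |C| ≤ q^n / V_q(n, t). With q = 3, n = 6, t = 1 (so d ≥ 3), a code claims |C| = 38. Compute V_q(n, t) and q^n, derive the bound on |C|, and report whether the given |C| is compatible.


V_q(n, t) = 13, q^n = 729, Hamming bound = 56, |C| = 38 ≤ bound (satisfied).

Step 1: Compute V_q(n, t) = Σ_{j=0}^1 C(n, j) (q−1)^j.
  j = 0: C(6,0)·(2)^0 = 1·1 = 1.
  j = 1: C(6,1)·(2)^1 = 6·2 = 12.
  V_q(n, t) = 1 + 12 = 13.
Step 2: q^n = 3^6 = 729.
Step 3: Hamming bound ⌊q^n / V_q(n,t)⌋ = ⌊729/13⌋ = 56.
Step 4: Compare |C| = 38 to 56: satisfied.
The claimed |C| lies below the Hamming bound.


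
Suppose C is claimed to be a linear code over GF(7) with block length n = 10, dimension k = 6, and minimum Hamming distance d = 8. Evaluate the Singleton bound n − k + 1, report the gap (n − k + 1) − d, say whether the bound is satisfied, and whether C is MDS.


Singleton RHS = n − k + 1 = 5, slack = -3, bound violated (no such code; not MDS).

Singleton bound: d ≤ n − k + 1.
Here n = 10, k = 6, so n − k + 1 = 5.
Given d = 8, check d ≤ 5: NO.
Slack = (n − k + 1) − d = -3.
The slack is negative: d = 8 exceeds n − k + 1 = 5 by 3, so the Singleton bound is violated and no linear [10, 6, 8]_7 code can exist. In particular it is not MDS (MDS requires d = n − k + 1 exactly).
Description: the claimed parameters are [10, 6, 8]_7; such a code would be impossible (violates the Singleton bound).


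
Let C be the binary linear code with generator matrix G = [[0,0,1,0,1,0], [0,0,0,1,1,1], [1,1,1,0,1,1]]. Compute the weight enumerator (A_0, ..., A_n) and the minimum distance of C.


Weight distribution: A_0 = 1, A_2 = 1, A_3 = 3, A_4 = 2, A_5 = 1. Minimum distance d = 2.

Enumerate all 2^3 = 8 messages m ∈ F_2^3.
For each, compute codeword c = mG in F_2^6, then tally its weight.
  m = 000 → c = 000000, weight = 0.
  m = 100 → c = 001010, weight = 2.
  m = 010 → c = 000111, weight = 3.
  m = 110 → c = 001101, weight = 3.
  m = 001 → c = 111011, weight = 5.
  m = 101 → c = 110001, weight = 3.
  m = 011 → c = 111100, weight = 4.
  m = 111 → c = 110110, weight = 4.
Tally weights:
  weight 0: 1 codewords.
  weight 2: 1 codewords.
  weight 3: 3 codewords.
  weight 4: 2 codewords.
  weight 5: 1 codewords.
Minimum distance d = smallest w > 0 with A_w > 0 = 2.
Sanity: Σ A_w = 8 = 2^3 = 8 ✓.


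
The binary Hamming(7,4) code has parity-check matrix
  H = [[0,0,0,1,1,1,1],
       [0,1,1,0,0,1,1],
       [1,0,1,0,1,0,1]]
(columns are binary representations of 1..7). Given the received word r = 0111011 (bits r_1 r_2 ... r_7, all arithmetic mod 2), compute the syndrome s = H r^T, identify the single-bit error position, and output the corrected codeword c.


s = (1, 0, 0)^T, error position = 4, corrected codeword c = 0110011

Compute s = H r^T mod 2 one row at a time:
  s_1 = 1 + 0 + 1 + 1 = 3 ≡ 1 (mod 2).
  s_2 = 1 + 1 + 1 + 1 = 4 ≡ 0 (mod 2).
  s_3 = 0 + 1 + 0 + 1 = 2 ≡ 0 (mod 2).
s = (1, 0, 0)^T — this equals column 4 of H (binary 100), so error is at position 4.
Correct: flip bit 4 of r = 0111011 to get c = 0110011.


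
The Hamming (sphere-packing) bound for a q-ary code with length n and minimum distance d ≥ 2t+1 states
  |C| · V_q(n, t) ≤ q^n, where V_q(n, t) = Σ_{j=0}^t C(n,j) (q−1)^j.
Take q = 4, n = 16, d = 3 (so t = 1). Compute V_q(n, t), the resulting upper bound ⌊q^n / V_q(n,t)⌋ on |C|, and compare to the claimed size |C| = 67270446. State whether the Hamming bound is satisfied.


V_q(n, t) = 49, q^n = 4294967296, Hamming bound = 87652393, |C| = 67270446 ≤ bound (satisfied).

Step 1: Compute V_q(n, t) = Σ_{j=0}^1 C(n, j) (q−1)^j.
  j = 0: C(16,0)·(3)^0 = 1·1 = 1.
  j = 1: C(16,1)·(3)^1 = 16·3 = 48.
  V_q(n, t) = 1 + 48 = 49.
Step 2: q^n = 4^16 = 4294967296.
Step 3: Hamming bound ⌊q^n / V_q(n,t)⌋ = ⌊4294967296/49⌋ = 87652393.
Step 4: Compare |C| = 67270446 to 87652393: satisfied.
The claimed |C| lies below the Hamming bound.


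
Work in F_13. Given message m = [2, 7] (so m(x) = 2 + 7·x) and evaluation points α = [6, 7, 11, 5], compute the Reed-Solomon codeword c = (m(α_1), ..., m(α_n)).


c = [5, 12, 1, 11]

Message polynomial: m(x) = 2 + 7·x (mod 13).
For each evaluation point α_i, compute m(α_i) mod 13:
  α_1 = 6: Horner steps 7 → 5, so m(6) = 5.
  α_2 = 7: Horner steps 7 → 12, so m(7) = 12.
  α_3 = 11: Horner steps 7 → 1, so m(11) = 1.
  α_4 = 5: Horner steps 7 → 11, so m(5) = 11.
Codeword c = [5, 12, 1, 11] ∈ F_13^4.


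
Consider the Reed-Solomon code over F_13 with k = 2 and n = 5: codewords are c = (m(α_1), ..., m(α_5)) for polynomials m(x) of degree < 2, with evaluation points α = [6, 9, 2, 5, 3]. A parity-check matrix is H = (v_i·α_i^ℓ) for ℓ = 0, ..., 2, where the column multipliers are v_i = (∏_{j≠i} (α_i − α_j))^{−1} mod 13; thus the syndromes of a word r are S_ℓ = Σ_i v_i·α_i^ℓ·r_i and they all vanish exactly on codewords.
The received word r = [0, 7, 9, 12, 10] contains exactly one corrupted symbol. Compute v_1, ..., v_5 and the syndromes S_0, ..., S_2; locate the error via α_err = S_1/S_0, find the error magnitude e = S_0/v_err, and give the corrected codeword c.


S = (3, 1, 9), error at position 2, error magnitude e = 4, c = [0, 3, 9, 12, 10].

Step 1: column multipliers v_i = (∏_{j≠i}(α_i − α_j))^{−1} mod 13.
  i = 1 (α = 6): (6−9)(6−2)(6−5)(6−3) = (−3)·4·1·3 = −36 ≡ 3, so v_1 = 3^{−1} = 9 (mod 13).
  i = 2 (α = 9): (9−6)(9−2)(9−5)(9−3) = 3·7·4·6 = 504 ≡ 10, so v_2 = 10^{−1} = 4 (mod 13).
  i = 3 (α = 2): (2−6)(2−9)(2−5)(2−3) = (−4)·(−7)·(−3)·(−1) = 84 ≡ 6, so v_3 = 6^{−1} = 11 (mod 13).
  i = 4 (α = 5): (5−6)(5−9)(5−2)(5−3) = (−1)·(−4)·3·2 = 24 ≡ 11, so v_4 = 11^{−1} = 6 (mod 13).
  i = 5 (α = 3): (3−6)(3−9)(3−2)(3−5) = (−3)·(−6)·1·(−2) = −36 ≡ 3, so v_5 = 3^{−1} = 9 (mod 13).
  v = [9, 4, 11, 6, 9].
Step 2: syndromes of r = [0, 7, 9, 12, 10] (all sums mod 13).
  S_0 = Σ v_i r_i = 9·0 + 4·7 + 11·9 + 6·12 + 9·10 = 289 ≡ 3.
  S_1 = Σ v_i α_i r_i = 9·6·0 + 4·9·7 + 11·2·9 + 6·5·12 + 9·3·10 = 1080 ≡ 1.
  α_i^2 mod 13 = [10, 3, 4, 12, 9].
  S_2 = Σ v_i α_i^2 r_i = 9·10·0 + 4·3·7 + 11·4·9 + 6·12·12 + 9·9·10 = 2154 ≡ 9.
  S = (3, 1, 9) ≠ 0, so r is not a codeword (an error is present).
Step 3: locate the error. For a single error e at position i, S_ℓ = v_i·e·α_i^ℓ, so α_err = S_1/S_0.
  S_0^{−1} = 3^{−1} = 9 (mod 13), so α_err = 1·9 = 9 ≡ 9 = α_2. Error position i = 2.
  Consistency check: S_2/S_1 = 9·1 = 9 ≡ 9 = α_err ✓ (single-error assumption holds).
Step 4: error magnitude e = S_0/v_2 = S_0·∏_{j≠2}(α_2 − α_j) = 3·10 = 30 ≡ 4 (mod 13).
Step 5: correct position 2: c_2 = r_2 − e = 7 − 4 ≡ 3 (mod 13). Hence c = [0, 3, 9, 12, 10].
  Check: interpolating c through the α_i gives m(x) = 7 + 1·x (degree < 2) with m(α_i) = c_i for every i, so c is indeed a codeword.


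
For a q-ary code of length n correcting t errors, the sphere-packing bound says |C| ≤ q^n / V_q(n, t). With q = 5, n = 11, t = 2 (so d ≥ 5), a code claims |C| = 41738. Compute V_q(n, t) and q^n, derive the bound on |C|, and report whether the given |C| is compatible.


V_q(n, t) = 925, q^n = 48828125, Hamming bound = 52787, |C| = 41738 ≤ bound (satisfied).

Step 1: Compute V_q(n, t) = Σ_{j=0}^2 C(n, j) (q−1)^j.
  j = 0: C(11,0)·(4)^0 = 1·1 = 1.
  j = 1: C(11,1)·(4)^1 = 11·4 = 44.
  j = 2: C(11,2)·(4)^2 = 55·16 = 880.
  V_q(n, t) = 1 + 44 + 880 = 925.
Step 2: q^n = 5^11 = 48828125.
Step 3: Hamming bound ⌊q^n / V_q(n,t)⌋ = ⌊48828125/925⌋ = 52787.
Step 4: Compare |C| = 41738 to 52787: satisfied.
The claimed |C| lies below the Hamming bound.


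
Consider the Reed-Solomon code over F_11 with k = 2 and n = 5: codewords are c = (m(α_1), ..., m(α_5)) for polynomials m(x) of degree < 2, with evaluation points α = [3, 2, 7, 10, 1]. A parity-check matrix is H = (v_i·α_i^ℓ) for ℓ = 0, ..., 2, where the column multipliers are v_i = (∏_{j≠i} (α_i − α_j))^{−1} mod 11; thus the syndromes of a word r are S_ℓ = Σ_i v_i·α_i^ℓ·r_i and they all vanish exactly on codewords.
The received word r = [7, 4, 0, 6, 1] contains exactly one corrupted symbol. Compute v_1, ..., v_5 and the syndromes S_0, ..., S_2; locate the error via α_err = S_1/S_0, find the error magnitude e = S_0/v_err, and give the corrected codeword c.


S = (1, 7, 5), error at position 3, error magnitude e = 3, c = [7, 4, 8, 6, 1].

Step 1: column multipliers v_i = (∏_{j≠i}(α_i − α_j))^{−1} mod 11.
  i = 1 (α = 3): (3−2)(3−7)(3−10)(3−1) = 1·(−4)·(−7)·2 = 56 ≡ 1, so v_1 = 1^{−1} = 1 (mod 11).
  i = 2 (α = 2): (2−3)(2−7)(2−10)(2−1) = (−1)·(−5)·(−8)·1 = −40 ≡ 4, so v_2 = 4^{−1} = 3 (mod 11).
  i = 3 (α = 7): (7−3)(7−2)(7−10)(7−1) = 4·5·(−3)·6 = −360 ≡ 3, so v_3 = 3^{−1} = 4 (mod 11).
  i = 4 (α = 10): (10−3)(10−2)(10−7)(10−1) = 7·8·3·9 = 1512 ≡ 5, so v_4 = 5^{−1} = 9 (mod 11).
  i = 5 (α = 1): (1−3)(1−2)(1−7)(1−10) = (−2)·(−1)·(−6)·(−9) = 108 ≡ 9, so v_5 = 9^{−1} = 5 (mod 11).
  v = [1, 3, 4, 9, 5].
Step 2: syndromes of r = [7, 4, 0, 6, 1] (all sums mod 11).
  S_0 = Σ v_i r_i = 1·7 + 3·4 + 4·0 + 9·6 + 5·1 = 78 ≡ 1.
  S_1 = Σ v_i α_i r_i = 1·3·7 + 3·2·4 + 4·7·0 + 9·10·6 + 5·1·1 = 590 ≡ 7.
  α_i^2 mod 11 = [9, 4, 5, 1, 1].
  S_2 = Σ v_i α_i^2 r_i = 1·9·7 + 3·4·4 + 4·5·0 + 9·1·6 + 5·1·1 = 170 ≡ 5.
  S = (1, 7, 5) ≠ 0, so r is not a codeword (an error is present).
Step 3: locate the error. For a single error e at position i, S_ℓ = v_i·e·α_i^ℓ, so α_err = S_1/S_0.
  S_0^{−1} = 1^{−1} = 1 (mod 11), so α_err = 7·1 = 7 ≡ 7 = α_3. Error position i = 3.
  Consistency check: S_2/S_1 = 5·8 = 40 ≡ 7 = α_err ✓ (single-error assumption holds).
Step 4: error magnitude e = S_0/v_3 = S_0·∏_{j≠3}(α_3 − α_j) = 1·3 = 3 ≡ 3 (mod 11).
Step 5: correct position 3: c_3 = r_3 − e = 0 − 3 ≡ 8 (mod 11). Hence c = [7, 4, 8, 6, 1].
  Check: interpolating c through the α_i gives m(x) = 9 + 3·x (degree < 2) with m(α_i) = c_i for every i, so c is indeed a codeword.


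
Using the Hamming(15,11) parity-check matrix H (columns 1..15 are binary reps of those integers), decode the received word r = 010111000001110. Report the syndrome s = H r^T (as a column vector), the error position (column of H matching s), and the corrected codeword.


s = (1, 0, 1, 0)^T, error position = 10, corrected codeword c = 010111000101110

Compute s = H r^T mod 2 one row at a time:
  s_1 = 0 + 0 + 0 + 0 + 1 + 1 + 1 + 0 = 3 ≡ 1 (mod 2).
  s_2 = 1 + 1 + 1 + 0 + 1 + 1 + 1 + 0 = 6 ≡ 0 (mod 2).
  s_3 = 1 + 0 + 1 + 0 + 0 + 0 + 1 + 0 = 3 ≡ 1 (mod 2).
  s_4 = 0 + 0 + 1 + 0 + 0 + 0 + 1 + 0 = 2 ≡ 0 (mod 2).
s = (1, 0, 1, 0)^T — this equals column 10 of H (binary 1010), so error is at position 10.
Correct: flip bit 10 of r = 010111000001110 to get c = 010111000101110.


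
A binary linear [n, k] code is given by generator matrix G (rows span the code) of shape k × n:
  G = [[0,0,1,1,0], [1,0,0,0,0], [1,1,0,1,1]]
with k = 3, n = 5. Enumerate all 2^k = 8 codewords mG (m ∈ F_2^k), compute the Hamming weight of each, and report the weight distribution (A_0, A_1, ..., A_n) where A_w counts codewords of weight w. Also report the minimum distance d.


Weight distribution: A_0 = 1, A_1 = 1, A_2 = 1, A_3 = 3, A_4 = 2. Minimum distance d = 1.

Enumerate all 2^3 = 8 messages m ∈ F_2^3.
For each, compute codeword c = mG in F_2^5, then tally its weight.
  m = 000 → c = 00000, weight = 0.
  m = 100 → c = 00110, weight = 2.
  m = 010 → c = 10000, weight = 1.
  m = 110 → c = 10110, weight = 3.
  m = 001 → c = 11011, weight = 4.
  m = 101 → c = 11101, weight = 4.
  m = 011 → c = 01011, weight = 3.
  m = 111 → c = 01101, weight = 3.
Tally weights:
  weight 0: 1 codewords.
  weight 1: 1 codewords.
  weight 2: 1 codewords.
  weight 3: 3 codewords.
  weight 4: 2 codewords.
Minimum distance d = smallest w > 0 with A_w > 0 = 1.
Sanity: Σ A_w = 8 = 2^3 = 8 ✓.


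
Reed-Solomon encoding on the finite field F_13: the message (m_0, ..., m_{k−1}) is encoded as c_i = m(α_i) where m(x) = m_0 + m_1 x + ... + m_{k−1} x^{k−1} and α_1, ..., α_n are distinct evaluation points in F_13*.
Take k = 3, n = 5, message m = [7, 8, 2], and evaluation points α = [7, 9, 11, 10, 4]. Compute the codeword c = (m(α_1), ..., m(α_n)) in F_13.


c = [5, 7, 12, 1, 6]

Message polynomial: m(x) = 7 + 8·x + 2·x^2 (mod 13).
For each evaluation point α_i, compute m(α_i) mod 13:
  α_1 = 7: Horner steps 2 → 9 → 5, so m(7) = 5.
  α_2 = 9: Horner steps 2 → 0 → 7, so m(9) = 7.
  α_3 = 11: Horner steps 2 → 4 → 12, so m(11) = 12.
  α_4 = 10: Horner steps 2 → 2 → 1, so m(10) = 1.
  α_5 = 4: Horner steps 2 → 3 → 6, so m(4) = 6.
Codeword c = [5, 7, 12, 1, 6] ∈ F_13^5.


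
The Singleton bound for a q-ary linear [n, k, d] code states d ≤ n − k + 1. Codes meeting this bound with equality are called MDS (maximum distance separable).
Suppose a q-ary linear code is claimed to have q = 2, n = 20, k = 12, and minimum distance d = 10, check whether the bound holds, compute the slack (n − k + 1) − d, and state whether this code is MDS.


Singleton RHS = n − k + 1 = 9, slack = -1, bound violated (no such code; not MDS).

Singleton bound: d ≤ n − k + 1.
Here n = 20, k = 12, so n − k + 1 = 9.
Given d = 10, check d ≤ 9: NO.
Slack = (n − k + 1) − d = -1.
The slack is negative: d = 10 exceeds n − k + 1 = 9 by 1, so the Singleton bound is violated and no linear [20, 12, 10]_2 code can exist. In particular it is not MDS (MDS requires d = n − k + 1 exactly).
Description: the claimed parameters are [20, 12, 10]_2; such a code would be impossible (violates the Singleton bound).


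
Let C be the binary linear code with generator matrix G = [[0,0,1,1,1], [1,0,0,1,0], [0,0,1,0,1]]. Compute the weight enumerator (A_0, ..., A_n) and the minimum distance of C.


Weight distribution: A_0 = 1, A_1 = 2, A_2 = 2, A_3 = 2, A_4 = 1. Minimum distance d = 1.

Enumerate all 2^3 = 8 messages m ∈ F_2^3.
For each, compute codeword c = mG in F_2^5, then tally its weight.
  m = 000 → c = 00000, weight = 0.
  m = 100 → c = 00111, weight = 3.
  m = 010 → c = 10010, weight = 2.
  m = 110 → c = 10101, weight = 3.
  m = 001 → c = 00101, weight = 2.
  m = 101 → c = 00010, weight = 1.
  m = 011 → c = 10111, weight = 4.
  m = 111 → c = 10000, weight = 1.
Tally weights:
  weight 0: 1 codewords.
  weight 1: 2 codewords.
  weight 2: 2 codewords.
  weight 3: 2 codewords.
  weight 4: 1 codewords.
Minimum distance d = smallest w > 0 with A_w > 0 = 1.
Sanity: Σ A_w = 8 = 2^3 = 8 ✓.


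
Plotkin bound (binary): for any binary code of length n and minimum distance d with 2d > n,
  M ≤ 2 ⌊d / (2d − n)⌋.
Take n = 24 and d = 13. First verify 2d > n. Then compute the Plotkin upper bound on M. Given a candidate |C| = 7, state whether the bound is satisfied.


Plotkin bound M ≤ 12; given |C| = 7 ≤ bound (satisfied).

Check applicability: 2d = 26, n = 24.
2d − n = 2 > 0, so Plotkin applies.
Compute d/(2d−n) = 13/2 ≈ 6.5000.
⌊d/(2d−n)⌋ = 6.
Plotkin bound: M ≤ 2·6 = 12.
Given |C| = 7, check: satisfied.
This |C| is below the Plotkin bound.


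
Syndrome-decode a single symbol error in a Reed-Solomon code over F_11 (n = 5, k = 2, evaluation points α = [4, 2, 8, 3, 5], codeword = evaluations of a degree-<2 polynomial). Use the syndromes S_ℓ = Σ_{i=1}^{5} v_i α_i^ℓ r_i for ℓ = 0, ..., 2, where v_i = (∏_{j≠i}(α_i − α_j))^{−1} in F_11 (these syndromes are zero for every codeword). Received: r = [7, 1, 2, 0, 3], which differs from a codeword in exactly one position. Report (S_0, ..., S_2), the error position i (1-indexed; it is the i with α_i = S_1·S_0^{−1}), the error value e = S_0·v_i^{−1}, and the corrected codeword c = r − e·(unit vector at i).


S = (10, 9, 7), error at position 2, error magnitude e = 8, c = [7, 4, 2, 0, 3].

Step 1: column multipliers v_i = (∏_{j≠i}(α_i − α_j))^{−1} mod 11.
  i = 1 (α = 4): (4−2)(4−8)(4−3)(4−5) = 2·(−4)·1·(−1) = 8 ≡ 8, so v_1 = 8^{−1} = 7 (mod 11).
  i = 2 (α = 2): (2−4)(2−8)(2−3)(2−5) = (−2)·(−6)·(−1)·(−3) = 36 ≡ 3, so v_2 = 3^{−1} = 4 (mod 11).
  i = 3 (α = 8): (8−4)(8−2)(8−3)(8−5) = 4·6·5·3 = 360 ≡ 8, so v_3 = 8^{−1} = 7 (mod 11).
  i = 4 (α = 3): (3−4)(3−2)(3−8)(3−5) = (−1)·1·(−5)·(−2) = −10 ≡ 1, so v_4 = 1^{−1} = 1 (mod 11).
  i = 5 (α = 5): (5−4)(5−2)(5−8)(5−3) = 1·3·(−3)·2 = −18 ≡ 4, so v_5 = 4^{−1} = 3 (mod 11).
  v = [7, 4, 7, 1, 3].
Step 2: syndromes of r = [7, 1, 2, 0, 3] (all sums mod 11).
  S_0 = Σ v_i r_i = 7·7 + 4·1 + 7·2 + 1·0 + 3·3 = 76 ≡ 10.
  S_1 = Σ v_i α_i r_i = 7·4·7 + 4·2·1 + 7·8·2 + 1·3·0 + 3·5·3 = 361 ≡ 9.
  α_i^2 mod 11 = [5, 4, 9, 9, 3].
  S_2 = Σ v_i α_i^2 r_i = 7·5·7 + 4·4·1 + 7·9·2 + 1·9·0 + 3·3·3 = 414 ≡ 7.
  S = (10, 9, 7) ≠ 0, so r is not a codeword (an error is present).
Step 3: locate the error. For a single error e at position i, S_ℓ = v_i·e·α_i^ℓ, so α_err = S_1/S_0.
  S_0^{−1} = 10^{−1} = 10 (mod 11), so α_err = 9·10 = 90 ≡ 2 = α_2. Error position i = 2.
  Consistency check: S_2/S_1 = 7·5 = 35 ≡ 2 = α_err ✓ (single-error assumption holds).
Step 4: error magnitude e = S_0/v_2 = S_0·∏_{j≠2}(α_2 − α_j) = 10·3 = 30 ≡ 8 (mod 11).
Step 5: correct position 2: c_2 = r_2 − e = 1 − 8 ≡ 4 (mod 11). Hence c = [7, 4, 2, 0, 3].
  Check: interpolating c through the α_i gives m(x) = 1 + 7·x (degree < 2) with m(α_i) = c_i for every i, so c is indeed a codeword.


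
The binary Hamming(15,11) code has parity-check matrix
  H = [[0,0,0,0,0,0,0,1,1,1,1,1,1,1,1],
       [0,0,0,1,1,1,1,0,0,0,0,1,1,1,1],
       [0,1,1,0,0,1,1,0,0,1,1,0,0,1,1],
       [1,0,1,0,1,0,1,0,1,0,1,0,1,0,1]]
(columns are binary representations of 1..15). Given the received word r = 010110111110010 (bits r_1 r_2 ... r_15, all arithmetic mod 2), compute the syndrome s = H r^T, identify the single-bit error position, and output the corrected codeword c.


s = (1, 0, 1, 0)^T, error position = 10, corrected codeword c = 010110111010010

Compute s = H r^T mod 2 one row at a time:
  s_1 = 1 + 1 + 1 + 1 + 0 + 0 + 1 + 0 = 5 ≡ 1 (mod 2).
  s_2 = 1 + 1 + 0 + 1 + 0 + 0 + 1 + 0 = 4 ≡ 0 (mod 2).
  s_3 = 1 + 0 + 0 + 1 + 1 + 1 + 1 + 0 = 5 ≡ 1 (mod 2).
  s_4 = 0 + 0 + 1 + 1 + 1 + 1 + 0 + 0 = 4 ≡ 0 (mod 2).
s = (1, 0, 1, 0)^T — this equals column 10 of H (binary 1010), so error is at position 10.
Correct: flip bit 10 of r = 010110111110010 to get c = 010110111010010.


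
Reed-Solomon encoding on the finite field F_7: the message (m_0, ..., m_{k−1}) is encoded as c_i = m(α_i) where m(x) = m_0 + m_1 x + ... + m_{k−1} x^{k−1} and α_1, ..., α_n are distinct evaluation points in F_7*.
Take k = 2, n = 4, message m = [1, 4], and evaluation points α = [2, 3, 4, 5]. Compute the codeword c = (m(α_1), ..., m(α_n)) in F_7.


c = [2, 6, 3, 0]

Message polynomial: m(x) = 1 + 4·x (mod 7).
For each evaluation point α_i, compute m(α_i) mod 7:
  α_1 = 2: Horner steps 4 → 2, so m(2) = 2.
  α_2 = 3: Horner steps 4 → 6, so m(3) = 6.
  α_3 = 4: Horner steps 4 → 3, so m(4) = 3.
  α_4 = 5: Horner steps 4 → 0, so m(5) = 0.
Codeword c = [2, 6, 3, 0] ∈ F_7^4.


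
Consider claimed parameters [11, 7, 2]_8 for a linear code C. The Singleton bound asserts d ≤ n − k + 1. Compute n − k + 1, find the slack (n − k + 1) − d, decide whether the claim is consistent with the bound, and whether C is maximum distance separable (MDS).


Singleton RHS = n − k + 1 = 5, slack = 3, bound satisfied, not MDS.

Singleton bound: d ≤ n − k + 1.
Here n = 11, k = 7, so n − k + 1 = 5.
Given d = 2, check d ≤ 5: YES.
Slack = (n − k + 1) − d = 3.
The code is NOT MDS (slack = 3 > 0).
Description: the claimed parameters are [11, 7, 2]_8; such a code would be non-MDS.


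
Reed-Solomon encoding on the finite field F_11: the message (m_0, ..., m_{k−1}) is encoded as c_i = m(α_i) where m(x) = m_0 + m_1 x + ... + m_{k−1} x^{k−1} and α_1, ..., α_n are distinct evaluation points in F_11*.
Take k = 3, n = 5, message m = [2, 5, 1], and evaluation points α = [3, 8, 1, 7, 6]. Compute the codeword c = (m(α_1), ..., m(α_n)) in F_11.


c = [4, 7, 8, 9, 2]

Message polynomial: m(x) = 2 + 5·x + 1·x^2 (mod 11).
For each evaluation point α_i, compute m(α_i) mod 11:
  α_1 = 3: Horner steps 1 → 8 → 4, so m(3) = 4.
  α_2 = 8: Horner steps 1 → 2 → 7, so m(8) = 7.
  α_3 = 1: Horner steps 1 → 6 → 8, so m(1) = 8.
  α_4 = 7: Horner steps 1 → 1 → 9, so m(7) = 9.
  α_5 = 6: Horner steps 1 → 0 → 2, so m(6) = 2.
Codeword c = [4, 7, 8, 9, 2] ∈ F_11^5.


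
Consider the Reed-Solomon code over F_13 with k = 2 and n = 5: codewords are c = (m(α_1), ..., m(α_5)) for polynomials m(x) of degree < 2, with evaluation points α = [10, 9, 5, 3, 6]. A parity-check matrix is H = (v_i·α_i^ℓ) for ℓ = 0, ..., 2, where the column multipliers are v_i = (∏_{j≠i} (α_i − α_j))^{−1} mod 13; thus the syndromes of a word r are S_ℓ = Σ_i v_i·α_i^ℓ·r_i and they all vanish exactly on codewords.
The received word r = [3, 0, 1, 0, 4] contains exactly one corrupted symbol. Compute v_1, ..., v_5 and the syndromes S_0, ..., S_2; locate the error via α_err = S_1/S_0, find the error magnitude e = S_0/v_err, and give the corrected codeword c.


S = (1, 3, 9), error at position 4, error magnitude e = 5, c = [3, 0, 1, 8, 4].

Step 1: column multipliers v_i = (∏_{j≠i}(α_i − α_j))^{−1} mod 13.
  i = 1 (α = 10): (10−9)(10−5)(10−3)(10−6) = 1·5·7·4 = 140 ≡ 10, so v_1 = 10^{−1} = 4 (mod 13).
  i = 2 (α = 9): (9−10)(9−5)(9−3)(9−6) = (−1)·4·6·3 = −72 ≡ 6, so v_2 = 6^{−1} = 11 (mod 13).
  i = 3 (α = 5): (5−10)(5−9)(5−3)(5−6) = (−5)·(−4)·2·(−1) = −40 ≡ 12, so v_3 = 12^{−1} = 12 (mod 13).
  i = 4 (α = 3): (3−10)(3−9)(3−5)(3−6) = (−7)·(−6)·(−2)·(−3) = 252 ≡ 5, so v_4 = 5^{−1} = 8 (mod 13).
  i = 5 (α = 6): (6−10)(6−9)(6−5)(6−3) = (−4)·(−3)·1·3 = 36 ≡ 10, so v_5 = 10^{−1} = 4 (mod 13).
  v = [4, 11, 12, 8, 4].
Step 2: syndromes of r = [3, 0, 1, 0, 4] (all sums mod 13).
  S_0 = Σ v_i r_i = 4·3 + 11·0 + 12·1 + 8·0 + 4·4 = 40 ≡ 1.
  S_1 = Σ v_i α_i r_i = 4·10·3 + 11·9·0 + 12·5·1 + 8·3·0 + 4·6·4 = 276 ≡ 3.
  α_i^2 mod 13 = [9, 3, 12, 9, 10].
  S_2 = Σ v_i α_i^2 r_i = 4·9·3 + 11·3·0 + 12·12·1 + 8·9·0 + 4·10·4 = 412 ≡ 9.
  S = (1, 3, 9) ≠ 0, so r is not a codeword (an error is present).
Step 3: locate the error. For a single error e at position i, S_ℓ = v_i·e·α_i^ℓ, so α_err = S_1/S_0.
  S_0^{−1} = 1^{−1} = 1 (mod 13), so α_err = 3·1 = 3 ≡ 3 = α_4. Error position i = 4.
  Consistency check: S_2/S_1 = 9·9 = 81 ≡ 3 = α_err ✓ (single-error assumption holds).
Step 4: error magnitude e = S_0/v_4 = S_0·∏_{j≠4}(α_4 − α_j) = 1·5 = 5 ≡ 5 (mod 13).
Step 5: correct position 4: c_4 = r_4 − e = 0 − 5 ≡ 8 (mod 13). Hence c = [3, 0, 1, 8, 4].
  Check: interpolating c through the α_i gives m(x) = 12 + 3·x (degree < 2) with m(α_i) = c_i for every i, so c is indeed a codeword.


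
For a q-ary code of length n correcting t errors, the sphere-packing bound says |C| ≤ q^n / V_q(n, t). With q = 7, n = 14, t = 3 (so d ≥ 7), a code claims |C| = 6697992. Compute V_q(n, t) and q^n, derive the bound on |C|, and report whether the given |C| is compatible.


V_q(n, t) = 81985, q^n = 678223072849, Hamming bound = 8272526, |C| = 6697992 ≤ bound (satisfied).

Step 1: Compute V_q(n, t) = Σ_{j=0}^3 C(n, j) (q−1)^j.
  j = 0: C(14,0)·(6)^0 = 1·1 = 1.
  j = 1: C(14,1)·(6)^1 = 14·6 = 84.
  j = 2: C(14,2)·(6)^2 = 91·36 = 3276.
  j = 3: C(14,3)·(6)^3 = 364·216 = 78624.
  V_q(n, t) = 1 + 84 + 3276 + 78624 = 81985.
Step 2: q^n = 7^14 = 678223072849.
Step 3: Hamming bound ⌊q^n / V_q(n,t)⌋ = ⌊678223072849/81985⌋ = 8272526.
Step 4: Compare |C| = 6697992 to 8272526: satisfied.
The claimed |C| lies below the Hamming bound.


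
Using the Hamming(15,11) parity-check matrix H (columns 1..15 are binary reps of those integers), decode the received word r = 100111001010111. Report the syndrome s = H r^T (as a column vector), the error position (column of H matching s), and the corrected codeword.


s = (1, 0, 0, 0)^T, error position = 8, corrected codeword c = 100111011010111

Compute s = H r^T mod 2 one row at a time:
  s_1 = 0 + 1 + 0 + 1 + 0 + 1 + 1 + 1 = 5 ≡ 1 (mod 2).
  s_2 = 1 + 1 + 1 + 0 + 0 + 1 + 1 + 1 = 6 ≡ 0 (mod 2).
  s_3 = 0 + 0 + 1 + 0 + 0 + 1 + 1 + 1 = 4 ≡ 0 (mod 2).
  s_4 = 1 + 0 + 1 + 0 + 1 + 1 + 1 + 1 = 6 ≡ 0 (mod 2).
s = (1, 0, 0, 0)^T — this equals column 8 of H (binary 1000), so error is at position 8.
Correct: flip bit 8 of r = 100111001010111 to get c = 100111011010111.


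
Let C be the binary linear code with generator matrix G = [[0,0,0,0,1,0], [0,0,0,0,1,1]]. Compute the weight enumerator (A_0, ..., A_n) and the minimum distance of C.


Weight distribution: A_0 = 1, A_1 = 2, A_2 = 1. Minimum distance d = 1.

Enumerate all 2^2 = 4 messages m ∈ F_2^2.
For each, compute codeword c = mG in F_2^6, then tally its weight.
  m = 00 → c = 000000, weight = 0.
  m = 10 → c = 000010, weight = 1.
  m = 01 → c = 000011, weight = 2.
  m = 11 → c = 000001, weight = 1.
Tally weights:
  weight 0: 1 codewords.
  weight 1: 2 codewords.
  weight 2: 1 codewords.
Minimum distance d = smallest w > 0 with A_w > 0 = 1.
Sanity: Σ A_w = 4 = 2^2 = 4 ✓.


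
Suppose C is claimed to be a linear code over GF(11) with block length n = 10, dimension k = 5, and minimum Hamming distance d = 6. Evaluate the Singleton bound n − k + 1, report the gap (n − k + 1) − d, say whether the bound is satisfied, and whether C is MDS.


Singleton RHS = n − k + 1 = 6, slack = 0, bound satisfied, MDS.

Singleton bound: d ≤ n − k + 1.
Here n = 10, k = 5, so n − k + 1 = 6.
Given d = 6, check d ≤ 6: YES.
Slack = (n − k + 1) − d = 0.
The code is MDS (slack = 0).
Description: the claimed parameters are [10, 5, 6]_11; such a code would be MDS (meets Singleton bound).


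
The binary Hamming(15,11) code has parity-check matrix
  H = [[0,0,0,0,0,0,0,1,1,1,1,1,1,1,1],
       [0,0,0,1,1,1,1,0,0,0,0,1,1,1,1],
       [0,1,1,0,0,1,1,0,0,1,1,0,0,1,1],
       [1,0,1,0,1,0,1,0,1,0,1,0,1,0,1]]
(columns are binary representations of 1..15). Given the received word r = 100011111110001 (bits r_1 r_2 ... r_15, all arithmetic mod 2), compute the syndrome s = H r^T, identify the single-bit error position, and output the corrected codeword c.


s = (1, 0, 1, 0)^T, error position = 10, corrected codeword c = 100011111010001

Compute s = H r^T mod 2 one row at a time:
  s_1 = 1 + 1 + 1 + 1 + 0 + 0 + 0 + 1 = 5 ≡ 1 (mod 2).
  s_2 = 0 + 1 + 1 + 1 + 0 + 0 + 0 + 1 = 4 ≡ 0 (mod 2).
  s_3 = 0 + 0 + 1 + 1 + 1 + 1 + 0 + 1 = 5 ≡ 1 (mod 2).
  s_4 = 1 + 0 + 1 + 1 + 1 + 1 + 0 + 1 = 6 ≡ 0 (mod 2).
s = (1, 0, 1, 0)^T — this equals column 10 of H (binary 1010), so error is at position 10.
Correct: flip bit 10 of r = 100011111110001 to get c = 100011111010001.


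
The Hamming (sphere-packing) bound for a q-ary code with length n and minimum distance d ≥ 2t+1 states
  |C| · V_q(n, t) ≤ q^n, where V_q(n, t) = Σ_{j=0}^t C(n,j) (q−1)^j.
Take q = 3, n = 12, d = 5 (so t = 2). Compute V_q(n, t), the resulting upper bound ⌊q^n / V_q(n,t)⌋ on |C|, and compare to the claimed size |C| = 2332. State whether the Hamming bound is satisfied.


V_q(n, t) = 289, q^n = 531441, Hamming bound = 1838, |C| = 2332 > bound (violated).

Step 1: Compute V_q(n, t) = Σ_{j=0}^2 C(n, j) (q−1)^j.
  j = 0: C(12,0)·(2)^0 = 1·1 = 1.
  j = 1: C(12,1)·(2)^1 = 12·2 = 24.
  j = 2: C(12,2)·(2)^2 = 66·4 = 264.
  V_q(n, t) = 1 + 24 + 264 = 289.
Step 2: q^n = 3^12 = 531441.
Step 3: Hamming bound ⌊q^n / V_q(n,t)⌋ = ⌊531441/289⌋ = 1838.
Step 4: Compare |C| = 2332 to 1838: violated.
The claimed |C| lies above the Hamming bound, so no 3-ary code of length 12 with d ≥ 5 can have 2332 codewords.
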